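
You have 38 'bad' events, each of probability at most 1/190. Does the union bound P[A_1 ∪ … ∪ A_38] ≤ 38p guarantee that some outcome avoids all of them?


Union bound: P[∪_{i=1}^{38} A_i] ≤ Σ_i P[A_i] ≤ 38·p = 38·(1/190) = 1/5.
Numerically: 1/5 ≈ 0.200000.
Is 1/5 < 1? YES.
Since P[∪ A_i] ≤ 1/5 < 1, the complement has P[∩ A_i^c] ≥ 1 − 1/5 = 4/5 > 0, so some outcome avoids every A_i.

38·p = 1/5 ≈ 0.200000; existence CERTIFIED by the union bound.


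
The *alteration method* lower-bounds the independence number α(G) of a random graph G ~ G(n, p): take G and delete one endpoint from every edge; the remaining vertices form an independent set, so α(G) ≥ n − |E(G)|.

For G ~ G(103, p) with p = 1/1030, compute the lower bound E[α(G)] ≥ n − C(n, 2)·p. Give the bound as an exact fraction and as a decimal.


E[|E(G)|] = C(103, 2)·p = 5253 · (1/1030) = 51/10.
E[α(G)] ≥ n − E[|E(G)|] = 103 − 51/10 = 979/10.
Numerically: ≈ 97.900.
(This is only a lower bound; the true E[α(G)] may be larger.)

E[α(G)] ≥ 979/10 ≈ 97.900.


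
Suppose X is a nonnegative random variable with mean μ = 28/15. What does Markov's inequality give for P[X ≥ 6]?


μ = E[X] = 28/15, a = 6.
Markov: P[X ≥ 6] ≤ μ/a = (28/15)/6 = 14/45.
Numerically: ≈ 0.311.
(Since a = 6 > μ = 1.867, the bound 14/45 is < 1 and informative.)

P[X ≥ 6] ≤ 14/45 ≈ 0.311.


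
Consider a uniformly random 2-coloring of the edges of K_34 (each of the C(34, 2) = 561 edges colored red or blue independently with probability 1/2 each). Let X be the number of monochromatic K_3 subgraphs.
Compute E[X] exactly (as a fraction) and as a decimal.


Let X = Σ_S X_S over the C(34, 3) = 5984 subsets S of size 3, where X_S = 1 if the K_3 on S is monochromatic.
For a fixed S, the K_3 on S has C(3, 2) = 3 edges. P[all 3 edges red] = (1/2)^3, and likewise for blue, so P[monochromatic] = 2·(1/2)^3 = 2^{1 − 3} = 1/4.
By linearity: E[X] = C(34, 3) · 2^{1 − 3} = 5984 · 1/4 = 1496.
Numerically: E[X] ≈ 1496.000.

E[X] = C(34,3)·2^(1−C(3,2)) = 1496 ≈ 1496.000.


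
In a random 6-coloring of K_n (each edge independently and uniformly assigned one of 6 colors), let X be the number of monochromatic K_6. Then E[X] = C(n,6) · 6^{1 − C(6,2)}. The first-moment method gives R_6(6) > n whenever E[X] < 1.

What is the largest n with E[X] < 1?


We need C(n, 6) · 6^{1 − 15} < 1, i.e. C(n, 6) < 6^{15 − 1} = 78364164096.
Check values of n near the boundary:
  n = 196: C(196, 6) = 72887293024; 72887293024 < 78364164096? YES
  n = 197: C(197, 6) = 75176946208; 75176946208 < 78364164096? YES
  n = 198: C(198, 6) = 77526225777; 77526225777 < 78364164096? YES
  n = 199: C(199, 6) = 79936367511; 79936367511 < 78364164096? NO
  n = 200: C(200, 6) = 82408626300; 82408626300 < 78364164096? NO
The largest n with C(n, 6) < 78364164096 is n = 198 (where E[X] = 25842075259/26121388032 ≈ 0.989307). Hence R_6(6) > 198, i.e. R_6(6) ≥ 199.

Largest n = 198; hence R_6(6) > 198.


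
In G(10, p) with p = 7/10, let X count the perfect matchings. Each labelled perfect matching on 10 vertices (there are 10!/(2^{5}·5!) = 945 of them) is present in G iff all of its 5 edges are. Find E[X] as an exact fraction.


K_10 has 10!/(2^{5}·5!) = 945 labelled perfect matchings.
For each such perfect matching H, let X_H = 1 if all 5 edges of H are present in G. Then P[X_H = 1] = p^{5} = (7/10)^{5} = 16807/100000.
By linearity of expectation: E[X] = Σ_H E[X_H] = 945 · p^{5} = 945 · 16807/100000 = 3176523/20000.
Numerically: E[X] ≈ 158.83.

E[X] = 945 · (7/10)^{5} = 3176523/20000 ≈ 158.83.


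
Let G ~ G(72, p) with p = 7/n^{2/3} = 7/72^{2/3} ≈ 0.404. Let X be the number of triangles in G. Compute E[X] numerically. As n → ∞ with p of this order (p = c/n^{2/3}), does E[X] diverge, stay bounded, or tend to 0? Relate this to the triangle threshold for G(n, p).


Number of potential triangles: C(72, 3) = 59640.
Each occurs with probability p³ ≈ (0.404)³ ≈ 6.61651e-02.
By linearity: E[X] = C(72, 3)·p³ ≈ 59640 · 6.61651e-02 ≈ 3946.088.
Since α = 2/3 < 1, p = c/n^{2/3} ≫ 1/n is above the triangle threshold p ~ 1/n. Asymptotically E[X] ~ (c³/6)·n^{3(1−α)} = (7³/6)·n^{1} → ∞; triangles are abundant w.h.p.

E[X] ≈ 3946.088; in regime p = Θ(1/n^{2/3}) E[X] diverges (above the triangle threshold p ~ 1/n).


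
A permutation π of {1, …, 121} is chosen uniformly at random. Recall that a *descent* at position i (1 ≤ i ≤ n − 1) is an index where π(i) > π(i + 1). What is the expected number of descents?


Write X = Σ X_I over i = 1, …, 120, with X_I the indicator of one descent.
There are 120 indicators.
For each fixed i, the pair (π(i), π(i+1)) is a uniformly random ordered pair of distinct values from {1, …, 121}; by symmetry P[π(i) > π(i+1)] = 1/2.
By linearity: E[X] = 120 · (1/2) = (121 − 1) · (1/2) = 60 ≈ 60.00000.

E[X] = 60 = 60.00000.


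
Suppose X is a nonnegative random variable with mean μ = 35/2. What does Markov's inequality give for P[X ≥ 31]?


μ = E[X] = 35/2, a = 31.
Markov: P[X ≥ 31] ≤ μ/a = (35/2)/31 = 35/62.
Numerically: ≈ 0.565.
(Since a = 31 > μ = 17.500, the bound 35/62 is < 1 and informative.)

P[X ≥ 31] ≤ 35/62 ≈ 0.565.


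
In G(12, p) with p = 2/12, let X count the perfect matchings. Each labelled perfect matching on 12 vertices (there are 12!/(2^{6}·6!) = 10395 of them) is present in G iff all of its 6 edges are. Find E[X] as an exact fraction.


K_12 has 12!/(2^{6}·6!) = 10395 labelled perfect matchings.
For each such perfect matching H, let X_H = 1 if all 6 edges of H are present in G. Then P[X_H = 1] = p^{6} = (1/6)^{6} = 1/46656.
By linearity: E[X] = Σ_H E[X_H] = 10395 · p^{6} = 10395 · 1/46656 = 385/1728.
Numerically: E[X] ≈ 0.2228.

E[X] = 10395 · (1/6)^{6} = 385/1728 ≈ 0.2228.


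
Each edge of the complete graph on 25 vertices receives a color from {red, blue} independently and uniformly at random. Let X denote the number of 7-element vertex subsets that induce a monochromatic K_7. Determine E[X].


Let X = Σ_S X_S over the C(25, 7) = 480700 subsets S of size 7, where X_S = 1 if the K_7 on S is monochromatic.
For a fixed S, the K_7 on S has C(7, 2) = 21 edges. P[all 21 edges red] = (1/2)^21, and likewise for blue, so P[monochromatic] = 2·(1/2)^21 = 2^{1 − 21} = 1/1048576.
Summing: E[X] = C(25, 7) · 2^{1 − 21} = 480700 · 1/1048576 = 120175/262144.
Numerically: E[X] ≈ 0.45843.

E[X] = C(25,7)·2^(1−C(7,2)) = 120175/262144 ≈ 0.45843.


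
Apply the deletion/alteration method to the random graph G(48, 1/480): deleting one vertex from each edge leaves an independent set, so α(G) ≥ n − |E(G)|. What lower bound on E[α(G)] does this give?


E[|E(G)|] = C(48, 2)·p = 1128 · (1/480) = 47/20.
E[α(G)] ≥ n − E[|E(G)|] = 48 − 47/20 = 913/20.
Numerically: ≈ 45.6500.
(This is only a lower bound; the true E[α(G)] may be larger.)

E[α(G)] ≥ 913/20 ≈ 45.6500.


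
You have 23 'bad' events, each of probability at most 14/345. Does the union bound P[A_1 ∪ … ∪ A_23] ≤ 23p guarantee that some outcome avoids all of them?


Union bound: P[∪_{i=1}^{23} A_i] ≤ Σ_i P[A_i] ≤ 23·p = 23·(14/345) = 14/15.
Numerically: 14/15 ≈ 0.933.
Is 14/15 < 1? YES.
Since P[∪ A_i] ≤ 14/15 < 1, the complement has P[∩ A_i^c] ≥ 1 − 14/15 = 1/15 > 0, so some outcome avoids every A_i.

23·p = 14/15 ≈ 0.933; existence CERTIFIED by the union bound.


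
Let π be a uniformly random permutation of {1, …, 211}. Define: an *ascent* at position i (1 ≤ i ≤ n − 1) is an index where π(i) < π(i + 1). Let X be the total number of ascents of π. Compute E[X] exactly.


Write X = Σ X_I over i = 1, …, 210, with X_I the indicator of one ascent.
There are 210 indicators.
For each fixed i, the pair (π(i), π(i+1)) is a uniformly random ordered pair of distinct values from {1, …, 211}; by symmetry P[π(i) < π(i+1)] = 1/2.
By linearity: E[X] = 210 · (1/2) = (211 − 1) · (1/2) = 105 ≈ 105.000000.

E[X] = 105 = 105.000000.


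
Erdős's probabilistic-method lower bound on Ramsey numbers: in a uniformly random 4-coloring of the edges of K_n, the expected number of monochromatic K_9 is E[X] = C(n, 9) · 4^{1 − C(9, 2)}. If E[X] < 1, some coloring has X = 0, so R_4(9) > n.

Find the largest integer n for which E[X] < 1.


We need C(n, 9) · 4^{1 − 36} < 1, i.e. C(n, 9) < 4^{36 − 1} = 1180591620717411303424.
Check values of n near the boundary:
  n = 911: C(911, 9) = 1144686900492291197405; 1144686900492291197405 < 1180591620717411303424? YES
  n = 912: C(912, 9) = 1156095740032081475120; 1156095740032081475120 < 1180591620717411303424? YES
  n = 913: C(913, 9) = 1167605542753639808390; 1167605542753639808390 < 1180591620717411303424? YES
  n = 914: C(914, 9) = 1179217089587653905932; 1179217089587653905932 < 1180591620717411303424? YES
  n = 915: C(915, 9) = 1190931166636537885130; 1190931166636537885130 < 1180591620717411303424? NO
  n = 916: C(916, 9) = 1202748565202942340440; 1202748565202942340440 < 1180591620717411303424? NO
  n = 917: C(917, 9) = 1214670081818390006810; 1214670081818390006810 < 1180591620717411303424? NO
The largest n with C(n, 9) < 1180591620717411303424 is n = 914 (where E[X] = 294804272396913476483/295147905179352825856 ≈ 0.998836). Hence R_4(9) > 914, i.e. R_4(9) ≥ 915.

Largest n = 914; hence R_4(9) > 914.


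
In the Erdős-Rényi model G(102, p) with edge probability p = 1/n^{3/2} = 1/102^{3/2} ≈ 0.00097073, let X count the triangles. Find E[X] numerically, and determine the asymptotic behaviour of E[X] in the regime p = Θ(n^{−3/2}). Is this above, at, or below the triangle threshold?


Number of potential triangles: C(102, 3) = 171700.
Each occurs with probability p³ ≈ (0.00097073)³ ≈ 9.1474328e-10.
By linearity: E[X] = C(102, 3)·p³ ≈ 171700 · 9.1474328e-10 ≈ 0.00016.
Since α = 3/2 > 1, p = c/n^{3/2} = o(1/n) is below the triangle threshold p ~ 1/n. Asymptotically E[X] ~ (c³/6)·n^{3(1−α)} = (1³/6)·n^{-1.5} → 0, so by Markov's inequality G has no triangles w.h.p.

E[X] ≈ 0.00016; in regime p = Θ(1/n^{3/2}) E[X] tends to 0 (below the triangle threshold p ~ 1/n).


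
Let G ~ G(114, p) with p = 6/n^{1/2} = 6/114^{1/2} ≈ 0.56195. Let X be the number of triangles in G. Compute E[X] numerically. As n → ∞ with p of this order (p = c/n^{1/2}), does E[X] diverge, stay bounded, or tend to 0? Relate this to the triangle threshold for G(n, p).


Number of potential triangles: C(114, 3) = 240464.
Each occurs with probability p³ ≈ (0.56195)³ ≈ 1.7745836e-01.
By linearity: E[X] = C(114, 3)·p³ ≈ 240464 · 1.7745836e-01 ≈ 42672.34811.
Since α = 1/2 < 1, p = c/n^{1/2} ≫ 1/n is above the triangle threshold p ~ 1/n. Asymptotically E[X] ~ (c³/6)·n^{3(1−α)} = (6³/6)·n^{1.5} → ∞; triangles are abundant w.h.p.

E[X] ≈ 42672.34811; in regime p = Θ(1/n^{1/2}) E[X] diverges (above the triangle threshold p ~ 1/n).


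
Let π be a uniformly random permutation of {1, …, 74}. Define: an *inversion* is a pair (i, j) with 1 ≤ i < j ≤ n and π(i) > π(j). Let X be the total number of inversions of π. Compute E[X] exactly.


Write X = Σ X_I over the C(74, 2) = 2701 pairs i < j, with X_I the indicator of one inversion.
There are 2701 indicators.
For each fixed pair i < j, the values π(i) and π(j) are two distinct elements of {1, …, 74} in uniformly random order; by symmetry P[π(i) > π(j)] = 1/2.
By linearity: E[X] = 2701 · (1/2) = C(74, 2) · (1/2) = 2701/2 = 2701/2 ≈ 1350.500.

E[X] = 2701/2 = 1350.500.


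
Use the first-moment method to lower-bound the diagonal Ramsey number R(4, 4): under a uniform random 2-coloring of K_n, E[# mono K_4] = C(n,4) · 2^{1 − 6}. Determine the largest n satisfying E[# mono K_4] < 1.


We need C(n, 4) · 2^{1 − 6} < 1, i.e. C(n, 4) < 2^{6 − 1} = 32.
Check values of n near the boundary:
  n = 4: C(4, 4) = 1; 1 < 32? YES
  n = 5: C(5, 4) = 5; 5 < 32? YES
  n = 6: C(6, 4) = 15; 15 < 32? YES
  n = 7: C(7, 4) = 35; 35 < 32? NO
  n = 8: C(8, 4) = 70; 70 < 32? NO
The largest n with C(n, 4) < 32 is n = 6 (where E[X] = 15/32 ≈ 0.468750). Hence R(4, 4) > 6, i.e. R(4, 4) ≥ 7.

Largest n = 6; hence R(4, 4) > 6.


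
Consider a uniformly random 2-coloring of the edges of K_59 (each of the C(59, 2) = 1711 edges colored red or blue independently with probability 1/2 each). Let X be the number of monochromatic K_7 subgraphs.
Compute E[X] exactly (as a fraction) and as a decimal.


Let X = Σ_S X_S over the C(59, 7) = 341149446 subsets S of size 7, where X_S = 1 if the K_7 on S is monochromatic.
For a fixed S, the K_7 on S has C(7, 2) = 21 edges. P[all 21 edges red] = (1/2)^21, and likewise for blue, so P[monochromatic] = 2·(1/2)^21 = 2^{1 − 21} = 1/1048576.
By linearity of expectation: E[X] = C(59, 7) · 2^{1 − 21} = 341149446 · 1/1048576 = 170574723/524288.
Numerically: E[X] ≈ 325.345465.

E[X] = C(59,7)·2^(1−C(7,2)) = 170574723/524288 ≈ 325.345465.


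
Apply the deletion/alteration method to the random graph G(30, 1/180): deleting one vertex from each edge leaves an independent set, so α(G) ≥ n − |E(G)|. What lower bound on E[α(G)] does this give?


E[|E(G)|] = C(30, 2)·p = 435 · (1/180) = 29/12.
E[α(G)] ≥ n − E[|E(G)|] = 30 − 29/12 = 331/12.
Numerically: ≈ 27.5833.
(This is only a lower bound; the true E[α(G)] may be larger.)

E[α(G)] ≥ 331/12 ≈ 27.5833.


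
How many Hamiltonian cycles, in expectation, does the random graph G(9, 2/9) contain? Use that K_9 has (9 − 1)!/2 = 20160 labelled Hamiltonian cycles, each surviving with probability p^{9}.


K_9 has (9 − 1)!/2 = 20160 labelled Hamiltonian cycles.
For each such Hamiltonian cycle H, let X_H = 1 if all 9 edges of H are present in G. Then P[X_H = 1] = p^{9} = (2/9)^{9} = 512/387420489.
By linearity: E[X] = Σ_H E[X_H] = 20160 · p^{9} = 20160 · 512/387420489 = 1146880/43046721.
Numerically: E[X] ≈ 0.0266.

E[X] = 20160 · (2/9)^{9} = 1146880/43046721 ≈ 0.0266.


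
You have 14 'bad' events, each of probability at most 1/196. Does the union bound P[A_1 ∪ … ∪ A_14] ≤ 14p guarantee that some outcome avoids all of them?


Union bound: P[∪_{i=1}^{14} A_i] ≤ Σ_i P[A_i] ≤ 14·p = 14·(1/196) = 1/14.
Numerically: 1/14 ≈ 0.0714.
Is 1/14 < 1? YES.
Since P[∪ A_i] ≤ 1/14 < 1, the complement has P[∩ A_i^c] ≥ 1 − 1/14 = 13/14 > 0, so some outcome avoids every A_i.

14·p = 1/14 ≈ 0.0714; existence CERTIFIED by the union bound.


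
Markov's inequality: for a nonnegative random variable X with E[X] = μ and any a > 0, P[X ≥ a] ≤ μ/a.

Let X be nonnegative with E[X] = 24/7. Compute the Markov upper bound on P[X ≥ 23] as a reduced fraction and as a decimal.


μ = E[X] = 24/7, a = 23.
Markov: P[X ≥ 23] ≤ μ/a = (24/7)/23 = 24/161.
Numerically: ≈ 0.14907.
(Since a = 23 > μ = 3.42857, the bound 24/161 is < 1 and informative.)

P[X ≥ 23] ≤ 24/161 ≈ 0.14907.


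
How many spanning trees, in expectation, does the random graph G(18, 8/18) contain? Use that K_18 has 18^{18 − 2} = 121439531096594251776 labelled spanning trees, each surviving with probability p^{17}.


K_18 has 18^{18 − 2} = 121439531096594251776 labelled spanning trees.
For each such spanning tree H, let X_H = 1 if all 17 edges of H are present in G. Then P[X_H = 1] = p^{17} = (4/9)^{17} = 17179869184/16677181699666569.
Summing the indicators: E[X] = Σ_H E[X_H] = 121439531096594251776 · p^{17} = 121439531096594251776 · 17179869184/16677181699666569 = 1125899906842624/9.
Numerically: E[X] ≈ 1.251e+14.

E[X] = 121439531096594251776 · (4/9)^{17} = 1125899906842624/9 ≈ 1.251e+14.


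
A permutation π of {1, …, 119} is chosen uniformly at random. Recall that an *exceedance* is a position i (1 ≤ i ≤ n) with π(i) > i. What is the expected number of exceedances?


Write X = Σ_{i=1}^{119} X_i, where X_i = 1_{π(i) > i}.
For each fixed i, π(i) is uniform over {1, …, 119} (marginal of a uniform permutation), so P[π(i) > i] = (n − i)/n. Summing: Σ_{i=1}^{119} (n − i)/n = (0 + 1 + … + 118)/119 = 119(119 − 1)/(2·119) = (119 − 1)/2.
Hence E[X] = Σ_{i=1}^{119} (119 − i)/119 = 59 ≈ 59.0000.

E[X] = 59 = 59.0000.


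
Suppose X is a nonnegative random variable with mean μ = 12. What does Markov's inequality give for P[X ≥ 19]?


μ = E[X] = 12, a = 19.
Markov: P[X ≥ 19] ≤ μ/a = (12)/19 = 12/19.
Numerically: ≈ 0.632.
(Since a = 19 > μ = 12.000, the bound 12/19 is < 1 and informative.)

P[X ≥ 19] ≤ 12/19 ≈ 0.632.


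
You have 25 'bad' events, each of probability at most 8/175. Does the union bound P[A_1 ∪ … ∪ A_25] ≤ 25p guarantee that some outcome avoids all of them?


Union bound: P[∪_{i=1}^{25} A_i] ≤ Σ_i P[A_i] ≤ 25·p = 25·(8/175) = 8/7.
Numerically: 8/7 ≈ 1.142857.
Is 8/7 < 1? NO.
Since the bound 8/7 is ≥ 1, the union bound is uninformative here; it does NOT by itself certify existence.

25·p = 8/7 ≈ 1.142857; existence NOT certified by the union bound.


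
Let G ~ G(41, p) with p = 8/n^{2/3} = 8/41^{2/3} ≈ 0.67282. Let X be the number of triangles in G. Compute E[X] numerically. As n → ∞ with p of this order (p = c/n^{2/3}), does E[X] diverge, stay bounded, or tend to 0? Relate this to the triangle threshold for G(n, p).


Number of potential triangles: C(41, 3) = 10660.
Each occurs with probability p³ ≈ (0.67282)³ ≈ 3.0458061e-01.
By linearity: E[X] = C(41, 3)·p³ ≈ 10660 · 3.0458061e-01 ≈ 3246.82927.
Since α = 2/3 < 1, p = c/n^{2/3} ≫ 1/n is above the triangle threshold p ~ 1/n. Asymptotically E[X] ~ (c³/6)·n^{3(1−α)} = (8³/6)·n^{1} → ∞; triangles are abundant w.h.p.

E[X] ≈ 3246.82927; in regime p = Θ(1/n^{2/3}) E[X] diverges (above the triangle threshold p ~ 1/n).


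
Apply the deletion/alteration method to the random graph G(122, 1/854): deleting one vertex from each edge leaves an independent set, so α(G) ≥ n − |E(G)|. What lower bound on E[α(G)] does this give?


E[|E(G)|] = C(122, 2)·p = 7381 · (1/854) = 121/14.
E[α(G)] ≥ n − E[|E(G)|] = 122 − 121/14 = 1587/14.
Numerically: ≈ 113.357.
(This is only a lower bound; the true E[α(G)] may be larger.)

E[α(G)] ≥ 1587/14 ≈ 113.357.


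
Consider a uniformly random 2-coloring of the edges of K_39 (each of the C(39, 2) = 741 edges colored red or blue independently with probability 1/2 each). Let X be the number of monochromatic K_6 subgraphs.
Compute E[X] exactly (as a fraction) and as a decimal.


Let X = Σ_S X_S over the C(39, 6) = 3262623 subsets S of size 6, where X_S = 1 if the K_6 on S is monochromatic.
For a fixed S, the K_6 on S has C(6, 2) = 15 edges. P[all 15 edges red] = (1/2)^15, and likewise for blue, so P[monochromatic] = 2·(1/2)^15 = 2^{1 − 15} = 1/16384.
Summing: E[X] = C(39, 6) · 2^{1 − 15} = 3262623 · 1/16384 = 3262623/16384.
Numerically: E[X] ≈ 199.134705.

E[X] = C(39,6)·2^(1−C(6,2)) = 3262623/16384 ≈ 199.134705.


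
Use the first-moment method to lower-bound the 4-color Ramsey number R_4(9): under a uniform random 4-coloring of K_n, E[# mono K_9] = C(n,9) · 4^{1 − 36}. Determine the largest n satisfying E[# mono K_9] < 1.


We need C(n, 9) · 4^{1 − 36} < 1, i.e. C(n, 9) < 4^{36 − 1} = 1180591620717411303424.
Check values of n near the boundary:
  n = 908: C(908, 9) = 1111058428637338083100; 1111058428637338083100 < 1180591620717411303424? YES
  n = 909: C(909, 9) = 1122169012923711463931; 1122169012923711463931 < 1180591620717411303424? YES
  n = 910: C(910, 9) = 1133378248346922788210; 1133378248346922788210 < 1180591620717411303424? YES
  n = 911: C(911, 9) = 1144686900492291197405; 1144686900492291197405 < 1180591620717411303424? YES
  n = 912: C(912, 9) = 1156095740032081475120; 1156095740032081475120 < 1180591620717411303424? YES
  n = 913: C(913, 9) = 1167605542753639808390; 1167605542753639808390 < 1180591620717411303424? YES
  n = 914: C(914, 9) = 1179217089587653905932; 1179217089587653905932 < 1180591620717411303424? YES
  n = 915: C(915, 9) = 1190931166636537885130; 1190931166636537885130 < 1180591620717411303424? NO
  n = 916: C(916, 9) = 1202748565202942340440; 1202748565202942340440 < 1180591620717411303424? NO
The largest n with C(n, 9) < 1180591620717411303424 is n = 914 (where E[X] = 294804272396913476483/295147905179352825856 ≈ 0.999). Hence R_4(9) > 914, i.e. R_4(9) ≥ 915.

Largest n = 914; hence R_4(9) > 914.


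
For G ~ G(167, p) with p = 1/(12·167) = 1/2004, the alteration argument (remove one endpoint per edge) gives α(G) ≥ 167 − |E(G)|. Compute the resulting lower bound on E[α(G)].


E[|E(G)|] = C(167, 2)·p = 13861 · (1/2004) = 83/12.
E[α(G)] ≥ n − E[|E(G)|] = 167 − 83/12 = 1921/12.
Numerically: ≈ 160.083333.
(This is only a lower bound; the true E[α(G)] may be larger.)

E[α(G)] ≥ 1921/12 ≈ 160.083333.


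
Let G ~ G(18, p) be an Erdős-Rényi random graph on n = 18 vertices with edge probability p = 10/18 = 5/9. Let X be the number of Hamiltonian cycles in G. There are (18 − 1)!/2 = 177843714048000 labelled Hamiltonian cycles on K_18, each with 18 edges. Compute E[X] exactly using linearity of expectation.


K_18 has (18 − 1)!/2 = 177843714048000 labelled Hamiltonian cycles.
For each such Hamiltonian cycle H, let X_H = 1 if all 18 edges of H are present in G. Then P[X_H = 1] = p^{18} = (5/9)^{18} = 3814697265625/150094635296999121.
By linearity of expectation: E[X] = Σ_H E[X_H] = 177843714048000 · p^{18} = 177843714048000 · 3814697265625/150094635296999121 = 930617187500000000000000/205891132094649.
Numerically: E[X] ≈ 4.52e+09.

E[X] = 177843714048000 · (5/9)^{18} = 930617187500000000000000/205891132094649 ≈ 4.52e+09.


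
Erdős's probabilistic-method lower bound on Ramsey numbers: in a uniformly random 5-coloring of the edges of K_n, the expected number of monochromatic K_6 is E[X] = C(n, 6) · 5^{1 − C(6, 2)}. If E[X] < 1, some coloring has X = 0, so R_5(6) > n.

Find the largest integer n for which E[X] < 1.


We need C(n, 6) · 5^{1 − 15} < 1, i.e. C(n, 6) < 5^{15 − 1} = 6103515625.
Check values of n near the boundary:
  n = 126: C(126, 6) = 4925156775; 4925156775 < 6103515625? YES
  n = 127: C(127, 6) = 5169379425; 5169379425 < 6103515625? YES
  n = 128: C(128, 6) = 5423611200; 5423611200 < 6103515625? YES
  n = 129: C(129, 6) = 5688177600; 5688177600 < 6103515625? YES
  n = 130: C(130, 6) = 5963412000; 5963412000 < 6103515625? YES
  n = 131: C(131, 6) = 6249655776; 6249655776 < 6103515625? NO
  n = 132: C(132, 6) = 6547258432; 6547258432 < 6103515625? NO
  n = 133: C(133, 6) = 6856577728; 6856577728 < 6103515625? NO
The largest n with C(n, 6) < 6103515625 is n = 130 (where E[X] = 47707296/48828125 ≈ 0.9770). Hence R_5(6) > 130, i.e. R_5(6) ≥ 131.

Largest n = 130; hence R_5(6) > 130.


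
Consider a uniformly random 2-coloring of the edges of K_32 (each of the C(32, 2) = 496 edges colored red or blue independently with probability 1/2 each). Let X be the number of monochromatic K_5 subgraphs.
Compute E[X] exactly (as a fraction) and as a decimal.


Let X = Σ_S X_S over the C(32, 5) = 201376 subsets S of size 5, where X_S = 1 if the K_5 on S is monochromatic.
For a fixed S, the K_5 on S has C(5, 2) = 10 edges. P[all 10 edges red] = (1/2)^10, and likewise for blue, so P[monochromatic] = 2·(1/2)^10 = 2^{1 − 10} = 1/512.
By linearity of expectation: E[X] = C(32, 5) · 2^{1 − 10} = 201376 · 1/512 = 6293/16.
Numerically: E[X] ≈ 393.312500.

E[X] = C(32,5)·2^(1−C(5,2)) = 6293/16 ≈ 393.312500.


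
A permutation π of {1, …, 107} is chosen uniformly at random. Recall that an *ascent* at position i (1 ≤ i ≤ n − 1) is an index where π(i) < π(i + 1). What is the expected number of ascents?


Write X = Σ X_I over i = 1, …, 106, with X_I the indicator of one ascent.
There are 106 indicators.
For each fixed i, the pair (π(i), π(i+1)) is a uniformly random ordered pair of distinct values from {1, …, 107}; by symmetry P[π(i) < π(i+1)] = 1/2.
By linearity: E[X] = 106 · (1/2) = (107 − 1) · (1/2) = 53 ≈ 53.000.

E[X] = 53 = 53.000.


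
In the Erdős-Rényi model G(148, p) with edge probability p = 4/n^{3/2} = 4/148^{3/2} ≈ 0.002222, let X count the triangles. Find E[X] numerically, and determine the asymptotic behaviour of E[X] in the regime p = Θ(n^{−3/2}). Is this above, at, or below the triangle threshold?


Number of potential triangles: C(148, 3) = 529396.
Each occurs with probability p³ ≈ (0.002222)³ ≈ 1.096484e-08.
By linearity: E[X] = C(148, 3)·p³ ≈ 529396 · 1.096484e-08 ≈ 0.0058.
Since α = 3/2 > 1, p = c/n^{3/2} = o(1/n) is below the triangle threshold p ~ 1/n. Asymptotically E[X] ~ (c³/6)·n^{3(1−α)} = (4³/6)·n^{-1.5} → 0, so by Markov's inequality G has no triangles w.h.p.

E[X] ≈ 0.0058; in regime p = Θ(1/n^{3/2}) E[X] tends to 0 (below the triangle threshold p ~ 1/n).


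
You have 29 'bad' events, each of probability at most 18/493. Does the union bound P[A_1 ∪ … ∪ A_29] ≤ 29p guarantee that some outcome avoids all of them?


Union bound: P[∪_{i=1}^{29} A_i] ≤ Σ_i P[A_i] ≤ 29·p = 29·(18/493) = 18/17.
Numerically: 18/17 ≈ 1.059.
Is 18/17 < 1? NO.
Since the bound 18/17 is ≥ 1, the union bound is uninformative here; it does NOT by itself certify existence.

29·p = 18/17 ≈ 1.059; existence NOT certified by the union bound.


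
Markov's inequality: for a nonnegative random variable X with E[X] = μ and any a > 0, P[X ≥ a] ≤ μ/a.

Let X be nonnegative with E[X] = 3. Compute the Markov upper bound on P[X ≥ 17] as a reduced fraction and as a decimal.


μ = E[X] = 3, a = 17.
Markov: P[X ≥ 17] ≤ μ/a = (3)/17 = 3/17.
Numerically: ≈ 0.17647.
(Since a = 17 > μ = 3.00000, the bound 3/17 is < 1 and informative.)

P[X ≥ 17] ≤ 3/17 ≈ 0.17647.


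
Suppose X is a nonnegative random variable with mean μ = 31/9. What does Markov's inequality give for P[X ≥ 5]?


μ = E[X] = 31/9, a = 5.
Markov: P[X ≥ 5] ≤ μ/a = (31/9)/5 = 31/45.
Numerically: ≈ 0.6889.
(Since a = 5 > μ = 3.4444, the bound 31/45 is < 1 and informative.)

P[X ≥ 5] ≤ 31/45 ≈ 0.6889.


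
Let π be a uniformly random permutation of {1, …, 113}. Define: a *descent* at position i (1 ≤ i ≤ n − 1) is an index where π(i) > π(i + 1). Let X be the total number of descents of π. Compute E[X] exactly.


Write X = Σ X_I over i = 1, …, 112, with X_I the indicator of one descent.
There are 112 indicators.
For each fixed i, the pair (π(i), π(i+1)) is a uniformly random ordered pair of distinct values from {1, …, 113}; by symmetry P[π(i) > π(i+1)] = 1/2.
By linearity: E[X] = 112 · (1/2) = (113 − 1) · (1/2) = 56 ≈ 56.000.

E[X] = 56 = 56.000.


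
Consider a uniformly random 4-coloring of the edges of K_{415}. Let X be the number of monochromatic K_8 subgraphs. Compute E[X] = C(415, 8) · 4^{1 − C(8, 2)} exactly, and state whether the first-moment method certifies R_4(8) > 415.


E[X] = C(415, 8) · 4^{1 − 28} = 20388455694719685 · 4^{−27} = 20388455694719685/18014398509481984.
As a reduced fraction: E[X] = 20388455694719685/18014398509481984 ≈ 1.1318.
Is E[X] < 1? NO.
Since E[X] ≥ 1, the first-moment bound is inconclusive at n = 415; it does NOT by itself certify R_4(8) > 415.

E[X] = 20388455694719685/18014398509481984 ≈ 1.1318; E[X] ≥ 1; first-moment method inconclusive here.


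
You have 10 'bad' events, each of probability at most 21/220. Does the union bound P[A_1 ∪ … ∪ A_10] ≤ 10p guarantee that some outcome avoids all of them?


Union bound: P[∪_{i=1}^{10} A_i] ≤ Σ_i P[A_i] ≤ 10·p = 10·(21/220) = 21/22.
Numerically: 21/22 ≈ 0.954545.
Is 21/22 < 1? YES.
Since P[∪ A_i] ≤ 21/22 < 1, the complement has P[∩ A_i^c] ≥ 1 − 21/22 = 1/22 > 0, so some outcome avoids every A_i.

10·p = 21/22 ≈ 0.954545; existence CERTIFIED by the union bound.


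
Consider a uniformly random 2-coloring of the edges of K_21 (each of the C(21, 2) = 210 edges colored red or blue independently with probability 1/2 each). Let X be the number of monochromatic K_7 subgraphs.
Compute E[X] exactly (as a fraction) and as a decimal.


Let X = Σ_S X_S over the C(21, 7) = 116280 subsets S of size 7, where X_S = 1 if the K_7 on S is monochromatic.
For a fixed S, the K_7 on S has C(7, 2) = 21 edges. P[all 21 edges red] = (1/2)^21, and likewise for blue, so P[monochromatic] = 2·(1/2)^21 = 2^{1 − 21} = 1/1048576.
Summing: E[X] = C(21, 7) · 2^{1 − 21} = 116280 · 1/1048576 = 14535/131072.
Numerically: E[X] ≈ 0.110893.

E[X] = C(21,7)·2^(1−C(7,2)) = 14535/131072 ≈ 0.110893.


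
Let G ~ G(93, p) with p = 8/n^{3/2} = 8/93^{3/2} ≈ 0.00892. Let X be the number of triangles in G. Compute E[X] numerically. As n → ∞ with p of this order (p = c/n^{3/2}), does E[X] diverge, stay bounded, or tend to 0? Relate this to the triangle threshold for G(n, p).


Number of potential triangles: C(93, 3) = 129766.
Each occurs with probability p³ ≈ (0.00892)³ ≈ 7.0973577e-07.
By linearity: E[X] = C(93, 3)·p³ ≈ 129766 · 7.0973577e-07 ≈ 0.09210.
Since α = 3/2 > 1, p = c/n^{3/2} = o(1/n) is below the triangle threshold p ~ 1/n. Asymptotically E[X] ~ (c³/6)·n^{3(1−α)} = (8³/6)·n^{-1.5} → 0, so by Markov's inequality G has no triangles w.h.p.

E[X] ≈ 0.09210; in regime p = Θ(1/n^{3/2}) E[X] tends to 0 (below the triangle threshold p ~ 1/n).


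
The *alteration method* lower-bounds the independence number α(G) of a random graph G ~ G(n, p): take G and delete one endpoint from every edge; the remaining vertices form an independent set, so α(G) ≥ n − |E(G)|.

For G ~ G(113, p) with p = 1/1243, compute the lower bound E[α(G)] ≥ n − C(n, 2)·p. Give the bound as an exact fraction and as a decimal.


E[|E(G)|] = C(113, 2)·p = 6328 · (1/1243) = 56/11.
E[α(G)] ≥ n − E[|E(G)|] = 113 − 56/11 = 1187/11.
Numerically: ≈ 107.90909.
(This is only a lower bound; the true E[α(G)] may be larger.)

E[α(G)] ≥ 1187/11 ≈ 107.90909.


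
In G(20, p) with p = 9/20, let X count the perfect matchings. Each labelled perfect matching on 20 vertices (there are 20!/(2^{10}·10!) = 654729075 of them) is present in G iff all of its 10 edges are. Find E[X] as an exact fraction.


K_20 has 20!/(2^{10}·10!) = 654729075 labelled perfect matchings.
For each such perfect matching H, let X_H = 1 if all 10 edges of H are present in G. Then P[X_H = 1] = p^{10} = (9/20)^{10} = 3486784401/10240000000000.
By linearity of expectation: E[X] = Σ_H E[X_H] = 654729075 · p^{10} = 654729075 · 3486784401/10240000000000 = 91315965023646363/409600000000.
Numerically: E[X] ≈ 2.2294e+05.

E[X] = 654729075 · (9/20)^{10} = 91315965023646363/409600000000 ≈ 2.2294e+05.


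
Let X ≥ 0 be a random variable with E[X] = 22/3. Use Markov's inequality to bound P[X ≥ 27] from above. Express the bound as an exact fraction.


μ = E[X] = 22/3, a = 27.
Markov: P[X ≥ 27] ≤ μ/a = (22/3)/27 = 22/81.
Numerically: ≈ 0.272.
(Since a = 27 > μ = 7.333, the bound 22/81 is < 1 and informative.)

P[X ≥ 27] ≤ 22/81 ≈ 0.272.


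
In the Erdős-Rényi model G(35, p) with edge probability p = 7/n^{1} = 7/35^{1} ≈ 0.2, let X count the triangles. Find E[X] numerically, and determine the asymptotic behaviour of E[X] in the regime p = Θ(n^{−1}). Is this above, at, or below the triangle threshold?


Number of potential triangles: C(35, 3) = 6545.
Each occurs with probability p³ ≈ (0.2)³ ≈ 8.00000e-03.
By linearity: E[X] = C(35, 3)·p³ ≈ 6545 · 8.00000e-03 ≈ 52.360.
Here α = 1, so p = 7/n is exactly at the triangle threshold p ~ 1/n. Asymptotically E[X] → c³/6 = 7³/6 = 343/6 ≈ 57.167, a bounded constant. In this regime the triangle count is asymptotically Poisson(c³/6).

E[X] ≈ 52.360; in regime p = Θ(1/n^{1}) E[X] stays bounded (at the triangle threshold p ~ 1/n).


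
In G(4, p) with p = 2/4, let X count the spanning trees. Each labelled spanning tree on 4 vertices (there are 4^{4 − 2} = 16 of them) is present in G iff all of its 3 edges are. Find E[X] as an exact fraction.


K_4 has 4^{4 − 2} = 16 labelled spanning trees.
For each such spanning tree H, let X_H = 1 if all 3 edges of H are present in G. Then P[X_H = 1] = p^{3} = (1/2)^{3} = 1/8.
By linearity: E[X] = Σ_H E[X_H] = 16 · p^{3} = 16 · 1/8 = 2.
Numerically: E[X] ≈ 2.

E[X] = 16 · (1/2)^{3} = 2 ≈ 2.


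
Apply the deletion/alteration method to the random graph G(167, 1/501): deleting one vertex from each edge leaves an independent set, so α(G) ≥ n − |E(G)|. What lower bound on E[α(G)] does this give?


E[|E(G)|] = C(167, 2)·p = 13861 · (1/501) = 83/3.
E[α(G)] ≥ n − E[|E(G)|] = 167 − 83/3 = 418/3.
Numerically: ≈ 139.333333.
(This is only a lower bound; the true E[α(G)] may be larger.)

E[α(G)] ≥ 418/3 ≈ 139.333333.


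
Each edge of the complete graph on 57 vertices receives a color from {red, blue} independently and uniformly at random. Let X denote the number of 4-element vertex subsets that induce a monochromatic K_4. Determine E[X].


Let X = Σ_S X_S over the C(57, 4) = 395010 subsets S of size 4, where X_S = 1 if the K_4 on S is monochromatic.
For a fixed S, the K_4 on S has C(4, 2) = 6 edges. P[all 6 edges red] = (1/2)^6, and likewise for blue, so P[monochromatic] = 2·(1/2)^6 = 2^{1 − 6} = 1/32.
By linearity: E[X] = C(57, 4) · 2^{1 − 6} = 395010 · 1/32 = 197505/16.
Numerically: E[X] ≈ 12344.062.

E[X] = C(57,4)·2^(1−C(4,2)) = 197505/16 ≈ 12344.062.


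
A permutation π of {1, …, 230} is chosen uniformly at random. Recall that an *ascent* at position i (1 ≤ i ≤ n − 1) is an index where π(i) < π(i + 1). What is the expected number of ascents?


Write X = Σ X_I over i = 1, …, 229, with X_I the indicator of one ascent.
There are 229 indicators.
For each fixed i, the pair (π(i), π(i+1)) is a uniformly random ordered pair of distinct values from {1, …, 230}; by symmetry P[π(i) < π(i+1)] = 1/2.
By linearity: E[X] = 229 · (1/2) = (230 − 1) · (1/2) = 229/2 ≈ 114.500000.

E[X] = 229/2 = 114.500000.


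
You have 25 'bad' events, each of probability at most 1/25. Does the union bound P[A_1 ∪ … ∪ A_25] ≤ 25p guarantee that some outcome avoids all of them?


Union bound: P[∪_{i=1}^{25} A_i] ≤ Σ_i P[A_i] ≤ 25·p = 25·(1/25) = 1.
Numerically: 1 ≈ 1.0000000.
Is 1 < 1? NO.
Since the bound 1 is ≥ 1, the union bound is uninformative here; it does NOT by itself certify existence.

25·p = 1 ≈ 1.0000000; existence NOT certified by the union bound.


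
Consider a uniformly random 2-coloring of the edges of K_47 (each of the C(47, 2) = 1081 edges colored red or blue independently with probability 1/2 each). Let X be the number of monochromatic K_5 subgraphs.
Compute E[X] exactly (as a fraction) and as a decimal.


Let X = Σ_S X_S over the C(47, 5) = 1533939 subsets S of size 5, where X_S = 1 if the K_5 on S is monochromatic.
For a fixed S, the K_5 on S has C(5, 2) = 10 edges. P[all 10 edges red] = (1/2)^10, and likewise for blue, so P[monochromatic] = 2·(1/2)^10 = 2^{1 − 10} = 1/512.
Summing: E[X] = C(47, 5) · 2^{1 − 10} = 1533939 · 1/512 = 1533939/512.
Numerically: E[X] ≈ 2995.975.

E[X] = C(47,5)·2^(1−C(5,2)) = 1533939/512 ≈ 2995.975.


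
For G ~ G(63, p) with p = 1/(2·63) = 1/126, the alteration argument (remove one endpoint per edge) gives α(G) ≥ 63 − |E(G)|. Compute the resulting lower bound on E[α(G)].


E[|E(G)|] = C(63, 2)·p = 1953 · (1/126) = 31/2.
E[α(G)] ≥ n − E[|E(G)|] = 63 − 31/2 = 95/2.
Numerically: ≈ 47.5000.
(This is only a lower bound; the true E[α(G)] may be larger.)

E[α(G)] ≥ 95/2 ≈ 47.5000.


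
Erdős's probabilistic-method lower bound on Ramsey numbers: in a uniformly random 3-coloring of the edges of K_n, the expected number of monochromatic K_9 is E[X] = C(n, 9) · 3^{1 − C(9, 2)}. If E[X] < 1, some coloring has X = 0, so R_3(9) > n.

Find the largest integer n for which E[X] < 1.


We need C(n, 9) · 3^{1 − 36} < 1, i.e. C(n, 9) < 3^{36 − 1} = 50031545098999707.
Check values of n near the boundary:
  n = 298: C(298, 9) = 45207677551849890; 45207677551849890 < 50031545098999707? YES
  n = 299: C(299, 9) = 46610674441390059; 46610674441390059 < 50031545098999707? YES
  n = 300: C(300, 9) = 48052241692154700; 48052241692154700 < 50031545098999707? YES
  n = 301: C(301, 9) = 49533303936090975; 49533303936090975 < 50031545098999707? YES
  n = 302: C(302, 9) = 51054804739588650; 51054804739588650 < 50031545098999707? NO
  n = 303: C(303, 9) = 52617706925494425; 52617706925494425 < 50031545098999707? NO
The largest n with C(n, 9) < 50031545098999707 is n = 301 (where E[X] = 16511101312030325/16677181699666569 ≈ 0.9900415). Hence R_3(9) > 301, i.e. R_3(9) ≥ 302.

Largest n = 301; hence R_3(9) > 301.


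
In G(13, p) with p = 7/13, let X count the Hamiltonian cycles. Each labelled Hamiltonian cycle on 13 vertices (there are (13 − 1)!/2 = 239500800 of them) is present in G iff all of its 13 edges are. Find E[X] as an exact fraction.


K_13 has (13 − 1)!/2 = 239500800 labelled Hamiltonian cycles.
For each such Hamiltonian cycle H, let X_H = 1 if all 13 edges of H are present in G. Then P[X_H = 1] = p^{13} = (7/13)^{13} = 96889010407/302875106592253.
By linearity: E[X] = Σ_H E[X_H] = 239500800 · p^{13} = 239500800 · 96889010407/302875106592253 = 23204995503684825600/302875106592253.
Numerically: E[X] ≈ 7.662e+04.

E[X] = 239500800 · (7/13)^{13} = 23204995503684825600/302875106592253 ≈ 7.662e+04.


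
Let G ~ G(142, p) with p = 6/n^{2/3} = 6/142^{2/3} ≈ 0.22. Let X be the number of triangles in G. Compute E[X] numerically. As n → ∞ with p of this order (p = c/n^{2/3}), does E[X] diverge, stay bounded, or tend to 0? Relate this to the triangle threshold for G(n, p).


Number of potential triangles: C(142, 3) = 467180.
Each occurs with probability p³ ≈ (0.22)³ ≈ 1.07122e-02.
By linearity: E[X] = C(142, 3)·p³ ≈ 467180 · 1.07122e-02 ≈ 5004.507.
Since α = 2/3 < 1, p = c/n^{2/3} ≫ 1/n is above the triangle threshold p ~ 1/n. Asymptotically E[X] ~ (c³/6)·n^{3(1−α)} = (6³/6)·n^{1} → ∞; triangles are abundant w.h.p.

E[X] ≈ 5004.507; in regime p = Θ(1/n^{2/3}) E[X] diverges (above the triangle threshold p ~ 1/n).


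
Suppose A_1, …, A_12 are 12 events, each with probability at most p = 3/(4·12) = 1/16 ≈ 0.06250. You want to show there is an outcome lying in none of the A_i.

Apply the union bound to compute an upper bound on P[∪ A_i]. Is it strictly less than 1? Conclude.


Union bound: P[∪_{i=1}^{12} A_i] ≤ Σ_i P[A_i] ≤ 12·p = 12·(1/16) = 3/4.
Numerically: 3/4 ≈ 0.75000.
Is 3/4 < 1? YES.
Since P[∪ A_i] ≤ 3/4 < 1, the complement has P[∩ A_i^c] ≥ 1 − 3/4 = 1/4 > 0, so some outcome avoids every A_i.

12·p = 3/4 ≈ 0.75000; existence CERTIFIED by the union bound.


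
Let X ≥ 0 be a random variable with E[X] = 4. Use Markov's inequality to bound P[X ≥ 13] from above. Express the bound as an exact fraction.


μ = E[X] = 4, a = 13.
Markov: P[X ≥ 13] ≤ μ/a = (4)/13 = 4/13.
Numerically: ≈ 0.308.
(Since a = 13 > μ = 4.000, the bound 4/13 is < 1 and informative.)

P[X ≥ 13] ≤ 4/13 ≈ 0.308.


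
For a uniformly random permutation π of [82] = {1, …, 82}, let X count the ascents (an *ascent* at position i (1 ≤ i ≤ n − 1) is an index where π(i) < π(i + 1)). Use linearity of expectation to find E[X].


Write X = Σ X_I over i = 1, …, 81, with X_I the indicator of one ascent.
There are 81 indicators.
For each fixed i, the pair (π(i), π(i+1)) is a uniformly random ordered pair of distinct values from {1, …, 82}; by symmetry P[π(i) < π(i+1)] = 1/2.
By linearity: E[X] = 81 · (1/2) = (82 − 1) · (1/2) = 81/2 ≈ 40.5000.

E[X] = 81/2 = 40.5000.


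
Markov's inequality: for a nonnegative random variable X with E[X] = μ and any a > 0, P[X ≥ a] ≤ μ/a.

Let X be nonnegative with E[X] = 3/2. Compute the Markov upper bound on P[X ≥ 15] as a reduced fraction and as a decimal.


μ = E[X] = 3/2, a = 15.
Markov: P[X ≥ 15] ≤ μ/a = (3/2)/15 = 1/10.
Numerically: ≈ 0.1000.
(Since a = 15 > μ = 1.5000, the bound 1/10 is < 1 and informative.)

P[X ≥ 15] ≤ 1/10 ≈ 0.1000.
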